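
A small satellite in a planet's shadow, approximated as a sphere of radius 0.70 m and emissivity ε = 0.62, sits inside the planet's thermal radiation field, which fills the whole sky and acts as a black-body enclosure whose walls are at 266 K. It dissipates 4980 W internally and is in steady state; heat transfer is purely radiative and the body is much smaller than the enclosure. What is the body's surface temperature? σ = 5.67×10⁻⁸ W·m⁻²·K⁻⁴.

T ≈ 409 K

For a small grey body in a large enclosure, net radiated power = εσA(T⁴ − T_w⁴).
Steady state: P = εσA(T⁴ − T_w⁴) with A = 4πr² = 6.158 m².
T⁴ = P/(εσA) + T_w⁴ = 4980/(0.62·5.67×10⁻⁸·6.158) + (266)⁴
    = 2.301×10¹⁰ + 5.006×10⁹ = 2.801×10¹⁰ K⁴.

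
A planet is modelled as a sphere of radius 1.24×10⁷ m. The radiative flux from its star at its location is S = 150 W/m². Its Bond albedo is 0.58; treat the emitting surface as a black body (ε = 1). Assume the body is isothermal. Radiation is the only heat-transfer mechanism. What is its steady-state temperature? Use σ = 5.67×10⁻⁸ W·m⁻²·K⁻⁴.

At equilibrium, absorbed power = emitted power.
Absorbing cross-section = πr² = 4.831×10¹⁴ m²; emitting surface = 4πr² = 1.932×10¹⁵ m² (ratio 4).
(1−a)S·A_cross = εσ·A_surf·T⁴  ⇒  T⁴ = (1−a)S/(4σ).
T⁴ = 0.420·150/(4·5.67×10⁻⁸) = 2.778×10⁸ K⁴.
T = (2.778×10⁸)^(1/4).

T ≈ 129 K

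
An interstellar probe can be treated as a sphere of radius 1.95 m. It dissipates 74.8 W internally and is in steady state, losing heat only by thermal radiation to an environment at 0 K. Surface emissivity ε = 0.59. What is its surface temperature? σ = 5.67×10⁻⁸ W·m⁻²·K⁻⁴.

Steady state: internal power = radiated power, P = εσA T⁴.
Radiating area A = 4πr² = 47.78 m².
T⁴ = P/(εσA) = 74.8/(0.59·5.67×10⁻⁸·47.78) = 4.679×10⁷ K⁴.
T = (4.679×10⁷)^(1/4).

T ≈ 82.7 K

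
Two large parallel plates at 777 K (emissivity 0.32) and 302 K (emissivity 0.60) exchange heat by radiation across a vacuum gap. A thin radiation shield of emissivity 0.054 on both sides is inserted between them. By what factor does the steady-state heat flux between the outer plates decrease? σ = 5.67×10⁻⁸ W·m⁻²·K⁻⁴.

factor ≈ 10.5

Without shield: q₀ = σΔ(T⁴)/(1/ε₁+1/ε₂−1) with denominator 3.792.
With shield the two gaps are in series; the resistances add: (1/ε₁+1/ε_s−1)+(1/ε_s+1/ε₂−1) = 20.64+19.19 = 39.83.
Heat-flux ratio q₀/q = 39.83/3.792.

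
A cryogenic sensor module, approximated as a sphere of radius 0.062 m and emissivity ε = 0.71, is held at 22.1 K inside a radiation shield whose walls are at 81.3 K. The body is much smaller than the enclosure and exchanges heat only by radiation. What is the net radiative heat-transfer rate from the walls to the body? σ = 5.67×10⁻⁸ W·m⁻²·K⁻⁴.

P_net ≈ 0.0845 W

For a small grey body in a large enclosure: P_net = εσA(T_body⁴ − T_wall⁴).
A = 4πr² = 0.04831 m²; T_body⁴ − T_wall⁴ = 2.385×10⁵ − 4.369×10⁷ = -4.345×10⁷ K⁴.
|P_net| = 0.71·5.67×10⁻⁸·0.04831·4.345×10⁷.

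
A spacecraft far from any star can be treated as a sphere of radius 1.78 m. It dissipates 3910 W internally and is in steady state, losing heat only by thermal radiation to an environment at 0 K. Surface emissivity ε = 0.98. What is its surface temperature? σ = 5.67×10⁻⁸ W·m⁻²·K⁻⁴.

T ≈ 205 K

Steady state: internal power = radiated power, P = εσA T⁴.
Radiating area A = 4πr² = 39.82 m².
T⁴ = P/(εσA) = 3910/(0.98·5.67×10⁻⁸·39.82) = 1.767×10⁹ K⁴.
T = (1.767×10⁹)^(1/4).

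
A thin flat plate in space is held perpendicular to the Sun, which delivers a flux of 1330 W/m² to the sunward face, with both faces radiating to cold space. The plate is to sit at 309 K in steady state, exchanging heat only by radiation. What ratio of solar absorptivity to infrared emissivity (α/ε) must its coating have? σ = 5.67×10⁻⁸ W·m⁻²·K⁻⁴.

Balance: αS·A = εσ·2A·T⁴ ⇒ α/ε = 2σT⁴/S.
α/ε = 2·5.67×10⁻⁸·(309)⁴/1330 = 2·5.67×10⁻⁸·9.117×10⁹/1330.

α/ε ≈ 0.777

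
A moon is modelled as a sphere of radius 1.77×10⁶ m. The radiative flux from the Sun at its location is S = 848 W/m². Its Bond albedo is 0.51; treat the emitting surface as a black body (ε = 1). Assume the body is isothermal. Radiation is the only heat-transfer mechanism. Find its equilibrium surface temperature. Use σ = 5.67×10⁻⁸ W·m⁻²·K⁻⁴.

T ≈ 207 K

At equilibrium, absorbed power = emitted power.
Absorbing cross-section = πr² = 9.842×10¹² m²; emitting surface = 4πr² = 3.937×10¹³ m² (ratio 4).
(1−a)S·A_cross = εσ·A_surf·T⁴  ⇒  T⁴ = (1−a)S/(4σ).
T⁴ = 0.490·848/(4·5.67×10⁻⁸) = 1.832×10⁹ K⁴.
T = (1.832×10⁹)^(1/4).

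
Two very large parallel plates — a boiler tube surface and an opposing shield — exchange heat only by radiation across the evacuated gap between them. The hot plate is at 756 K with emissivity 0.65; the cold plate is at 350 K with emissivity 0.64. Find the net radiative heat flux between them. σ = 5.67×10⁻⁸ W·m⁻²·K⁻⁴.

For two infinite grey parallel plates, q = σ(T₁⁴ − T₂⁴)/(1/ε₁ + 1/ε₂ − 1).
T₁⁴ − T₂⁴ = 3.267×10¹¹ − 1.501×10¹⁰ = 3.116×10¹¹ K⁴.
1/ε₁ + 1/ε₂ − 1 = 1.538 + 1.562 − 1 = 2.101.
q = 5.67×10⁻⁸ × 3.116×10¹¹ / 2.101.

q ≈ 8410 W/m²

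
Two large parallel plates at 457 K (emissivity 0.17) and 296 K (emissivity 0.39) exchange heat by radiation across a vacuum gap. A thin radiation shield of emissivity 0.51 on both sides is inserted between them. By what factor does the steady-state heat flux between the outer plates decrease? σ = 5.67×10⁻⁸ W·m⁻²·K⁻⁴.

Without shield: q₀ = σΔ(T⁴)/(1/ε₁+1/ε₂−1) with denominator 7.446.
With shield the two gaps are in series; the resistances add: (1/ε₁+1/ε_s−1)+(1/ε_s+1/ε₂−1) = 6.843+3.525 = 10.37.
Heat-flux ratio q₀/q = 10.37/7.446.

factor ≈ 1.39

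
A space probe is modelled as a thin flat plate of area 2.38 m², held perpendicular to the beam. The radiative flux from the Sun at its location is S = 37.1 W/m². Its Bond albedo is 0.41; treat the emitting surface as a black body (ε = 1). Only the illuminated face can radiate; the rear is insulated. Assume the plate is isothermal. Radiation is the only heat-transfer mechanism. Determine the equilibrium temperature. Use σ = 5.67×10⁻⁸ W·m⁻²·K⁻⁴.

At equilibrium, absorbed power = emitted power.
Absorbing cross-section = A = 2.380 m²; emitting surface = A = 2.380 m² (ratio 1).
(1−a)S·A_cross = εσ·A_surf·T⁴  ⇒  T⁴ = (1−a)S/(1σ).
T⁴ = 0.590·37.1/(1·5.67×10⁻⁸) = 3.860×10⁸ K⁴.
T = (3.860×10⁸)^(1/4).

T ≈ 140 K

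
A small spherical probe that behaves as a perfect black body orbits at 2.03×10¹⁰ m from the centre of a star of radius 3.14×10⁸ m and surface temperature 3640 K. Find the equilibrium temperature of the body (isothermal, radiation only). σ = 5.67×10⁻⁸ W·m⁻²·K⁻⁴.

T ≈ 320 K

The star's surface emits σT_*⁴; at distance d the flux is S = σT_*⁴(R_*/d)².
S = 5.67×10⁻⁸·(3640)⁴·(3.14×10⁸/2.03×10¹⁰)² = 2382 W/m².
For an isothermal sphere T⁴ = (1−a)S/(4σ) = 1.050×10¹⁰ K⁴.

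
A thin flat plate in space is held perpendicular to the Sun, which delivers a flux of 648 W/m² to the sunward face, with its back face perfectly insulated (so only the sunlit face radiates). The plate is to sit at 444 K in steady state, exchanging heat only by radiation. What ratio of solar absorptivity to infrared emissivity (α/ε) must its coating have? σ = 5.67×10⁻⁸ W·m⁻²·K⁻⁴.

α/ε ≈ 3.40

Balance: αS·A = εσ·1A·T⁴ ⇒ α/ε = σT⁴/S.
α/ε = 5.67×10⁻⁸·(444)⁴/648 = 5.67×10⁻⁸·3.886×10¹⁰/648.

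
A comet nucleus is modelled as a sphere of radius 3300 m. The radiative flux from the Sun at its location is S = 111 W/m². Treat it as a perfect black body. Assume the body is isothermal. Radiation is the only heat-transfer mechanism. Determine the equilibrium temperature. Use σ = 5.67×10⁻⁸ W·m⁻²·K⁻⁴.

T ≈ 149 K

At equilibrium, absorbed power = emitted power.
Absorbing cross-section = πr² = 3.421×10⁷ m²; emitting surface = 4πr² = 1.368×10⁸ m² (ratio 4).
S·A_cross = εσ·A_surf·T⁴  ⇒  T⁴ = S/(4σ).
T⁴ = 1.00·111/(4·5.67×10⁻⁸) = 4.894×10⁸ K⁴.
T = (4.894×10⁸)^(1/4).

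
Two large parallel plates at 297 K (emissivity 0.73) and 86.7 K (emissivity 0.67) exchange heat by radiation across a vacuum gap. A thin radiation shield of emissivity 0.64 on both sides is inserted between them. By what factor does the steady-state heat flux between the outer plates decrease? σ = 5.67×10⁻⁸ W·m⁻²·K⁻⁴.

Without shield: q₀ = σΔ(T⁴)/(1/ε₁+1/ε₂−1) with denominator 1.862.
With shield the two gaps are in series; the resistances add: (1/ε₁+1/ε_s−1)+(1/ε_s+1/ε₂−1) = 1.932+2.055 = 3.987.
Heat-flux ratio q₀/q = 3.987/1.862.

factor ≈ 2.14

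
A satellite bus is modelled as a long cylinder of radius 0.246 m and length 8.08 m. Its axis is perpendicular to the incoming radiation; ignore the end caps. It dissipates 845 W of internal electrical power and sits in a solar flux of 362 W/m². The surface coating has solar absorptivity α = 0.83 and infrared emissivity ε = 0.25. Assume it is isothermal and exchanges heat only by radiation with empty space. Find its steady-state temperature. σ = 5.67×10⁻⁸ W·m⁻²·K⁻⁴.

T ≈ 328 K

At steady state, absorbed solar power + internal power = radiated power.
Absorbed: α·S·A_cross = 0.83·362·3.975 = 1194 W (cross-section 2rL).
Total input = 1194 + 845 = 2039 W.
Radiated: εσ·A_surf·T⁴ with A_surf = 2πrL = 12.49 m².
T⁴ = 2039/(0.25·5.67×10⁻⁸·12.49) = 1.152×10¹⁰ K⁴.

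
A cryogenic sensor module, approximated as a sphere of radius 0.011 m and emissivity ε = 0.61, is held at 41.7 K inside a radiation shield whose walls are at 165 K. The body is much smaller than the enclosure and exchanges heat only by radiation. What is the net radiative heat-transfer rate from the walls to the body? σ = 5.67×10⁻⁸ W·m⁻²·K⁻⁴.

For a small grey body in a large enclosure: P_net = εσA(T_body⁴ − T_wall⁴).
A = 4πr² = 0.001521 m²; T_body⁴ − T_wall⁴ = 3.024×10⁶ − 7.412×10⁸ = -7.382×10⁸ K⁴.
|P_net| = 0.61·5.67×10⁻⁸·0.001521·7.382×10⁸.

P_net ≈ 0.0388 W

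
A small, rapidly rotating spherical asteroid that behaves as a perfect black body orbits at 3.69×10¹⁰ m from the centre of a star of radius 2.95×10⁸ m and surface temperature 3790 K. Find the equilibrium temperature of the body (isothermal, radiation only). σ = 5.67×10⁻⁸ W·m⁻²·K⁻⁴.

The star's surface emits σT_*⁴; at distance d the flux is S = σT_*⁴(R_*/d)².
S = 5.67×10⁻⁸·(3790)⁴·(2.95×10⁸/3.69×10¹⁰)² = 747.7 W/m².
For an isothermal sphere T⁴ = (1−a)S/(4σ) = 3.297×10⁹ K⁴.

T ≈ 240 K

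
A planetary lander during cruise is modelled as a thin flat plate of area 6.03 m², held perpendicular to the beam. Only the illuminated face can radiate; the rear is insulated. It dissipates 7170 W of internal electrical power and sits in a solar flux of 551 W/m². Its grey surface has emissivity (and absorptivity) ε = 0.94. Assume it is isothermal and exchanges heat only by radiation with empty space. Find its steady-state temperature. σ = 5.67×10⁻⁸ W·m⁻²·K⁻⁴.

At steady state, absorbed solar power + internal power = radiated power.
Absorbed: α·S·A_cross = 0.94·551·6.030 = 3123 W (cross-section A).
Total input = 3123 + 7170 = 10290 W.
Radiated: εσ·A_surf·T⁴ with A_surf = A = 6.030 m².
T⁴ = 10290/(0.94·5.67×10⁻⁸·6.030) = 3.203×10¹⁰ K⁴.

T ≈ 423 K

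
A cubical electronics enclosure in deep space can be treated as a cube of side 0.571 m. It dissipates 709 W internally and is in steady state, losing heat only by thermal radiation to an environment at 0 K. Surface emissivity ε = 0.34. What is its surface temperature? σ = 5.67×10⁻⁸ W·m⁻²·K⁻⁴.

Steady state: internal power = radiated power, P = εσA T⁴.
Radiating area A = 6L² = 1.956 m².
T⁴ = P/(εσA) = 709/(0.34·5.67×10⁻⁸·1.956) = 1.880×10¹⁰ K⁴.
T = (1.880×10¹⁰)^(1/4).

T ≈ 370 K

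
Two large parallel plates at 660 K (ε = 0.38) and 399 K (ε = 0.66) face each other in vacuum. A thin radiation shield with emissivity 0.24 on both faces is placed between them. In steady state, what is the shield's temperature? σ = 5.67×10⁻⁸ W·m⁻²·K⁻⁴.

In steady state the net flux on the hot side equals that on the cold side.
σ(T₁⁴−T_s⁴)/D₁ = σ(T_s⁴−T₂⁴)/D₂, with D₁ = 1/ε₁+1/ε_s−1 = 5.798, D₂ = 1/ε_s+1/ε₂−1 = 4.682.
Solve for T_s⁴: T_s⁴ = (D₂·T₁⁴ + D₁·T₂⁴)/(D₁+D₂) = 9.879×10¹⁰ K⁴.

T_s ≈ 561 K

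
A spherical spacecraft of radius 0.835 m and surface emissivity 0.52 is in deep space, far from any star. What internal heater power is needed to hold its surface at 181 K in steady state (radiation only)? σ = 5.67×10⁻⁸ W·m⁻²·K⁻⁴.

P = εσ·4πr²·T⁴.
4πr² = 8.762 m²; T⁴ = 1.073×10⁹ K⁴.
P = 0.52·5.67×10⁻⁸·8.762·1.073×10⁹.

P ≈ 277 W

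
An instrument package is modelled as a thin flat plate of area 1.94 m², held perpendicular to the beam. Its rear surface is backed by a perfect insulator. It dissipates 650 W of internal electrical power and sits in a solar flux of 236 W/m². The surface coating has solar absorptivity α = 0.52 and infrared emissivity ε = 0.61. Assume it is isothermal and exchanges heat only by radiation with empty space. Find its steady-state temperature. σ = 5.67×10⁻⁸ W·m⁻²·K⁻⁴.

At steady state, absorbed solar power + internal power = radiated power.
Absorbed: α·S·A_cross = 0.52·236·1.940 = 238.1 W (cross-section A).
Total input = 238.1 + 650 = 888.1 W.
Radiated: εσ·A_surf·T⁴ with A_surf = A = 1.940 m².
T⁴ = 888.1/(0.61·5.67×10⁻⁸·1.940) = 1.324×10¹⁰ K⁴.

T ≈ 339 K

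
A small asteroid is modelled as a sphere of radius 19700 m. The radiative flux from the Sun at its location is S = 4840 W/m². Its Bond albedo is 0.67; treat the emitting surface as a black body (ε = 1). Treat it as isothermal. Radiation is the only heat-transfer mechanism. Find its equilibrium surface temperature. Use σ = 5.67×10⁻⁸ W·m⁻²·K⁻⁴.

At equilibrium, absorbed power = emitted power.
Absorbing cross-section = πr² = 1.219×10⁹ m²; emitting surface = 4πr² = 4.877×10⁹ m² (ratio 4).
(1−a)S·A_cross = εσ·A_surf·T⁴  ⇒  T⁴ = (1−a)S/(4σ).
T⁴ = 0.330·4840/(4·5.67×10⁻⁸) = 7.042×10⁹ K⁴.
T = (7.042×10⁹)^(1/4).

T ≈ 290 K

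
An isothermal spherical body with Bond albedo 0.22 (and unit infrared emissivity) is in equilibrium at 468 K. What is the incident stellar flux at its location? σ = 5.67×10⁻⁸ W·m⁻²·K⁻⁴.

S ≈ 13900 W/m²

(1−a)S·πr² = σ·4πr²·T⁴ ⇒ S = 4σT⁴/(1−a).
S = 4·5.67×10⁻⁸·4.797×10¹⁰/0.780.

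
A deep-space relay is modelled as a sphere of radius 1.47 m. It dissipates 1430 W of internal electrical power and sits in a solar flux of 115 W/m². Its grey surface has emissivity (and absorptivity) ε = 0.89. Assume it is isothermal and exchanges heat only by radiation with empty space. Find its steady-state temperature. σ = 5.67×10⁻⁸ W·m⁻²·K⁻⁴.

T ≈ 198 K

At steady state, absorbed solar power + internal power = radiated power.
Absorbed: α·S·A_cross = 0.89·115·6.789 = 694.8 W (cross-section πr²).
Total input = 694.8 + 1430 = 2125 W.
Radiated: εσ·A_surf·T⁴ with A_surf = 4πr² = 27.15 m².
T⁴ = 2125/(0.89·5.67×10⁻⁸·27.15) = 1.551×10⁹ K⁴.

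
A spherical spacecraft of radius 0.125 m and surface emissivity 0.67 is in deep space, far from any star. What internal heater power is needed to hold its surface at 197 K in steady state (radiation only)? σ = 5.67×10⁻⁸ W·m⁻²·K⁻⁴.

P ≈ 11.2 W

P = εσ·4πr²·T⁴.
4πr² = 0.1963 m²; T⁴ = 1.506×10⁹ K⁴.
P = 0.67·5.67×10⁻⁸·0.1963·1.506×10⁹.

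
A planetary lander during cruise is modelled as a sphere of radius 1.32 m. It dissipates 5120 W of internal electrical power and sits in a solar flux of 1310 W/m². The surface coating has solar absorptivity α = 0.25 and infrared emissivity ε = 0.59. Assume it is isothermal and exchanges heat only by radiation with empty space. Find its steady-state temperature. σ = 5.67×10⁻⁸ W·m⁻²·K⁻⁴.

At steady state, absorbed solar power + internal power = radiated power.
Absorbed: α·S·A_cross = 0.25·1310·5.474 = 1793 W (cross-section πr²).
Total input = 1793 + 5120 = 6913 W.
Radiated: εσ·A_surf·T⁴ with A_surf = 4πr² = 21.90 m².
T⁴ = 6913/(0.59·5.67×10⁻⁸·21.90) = 9.437×10⁹ K⁴.

T ≈ 312 K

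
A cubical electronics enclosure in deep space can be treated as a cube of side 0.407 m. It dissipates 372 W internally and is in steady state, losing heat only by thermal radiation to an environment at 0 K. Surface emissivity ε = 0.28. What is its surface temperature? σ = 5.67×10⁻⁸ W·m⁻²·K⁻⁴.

T ≈ 392 K

Steady state: internal power = radiated power, P = εσA T⁴.
Radiating area A = 6L² = 0.9939 m².
T⁴ = P/(εσA) = 372/(0.28·5.67×10⁻⁸·0.9939) = 2.358×10¹⁰ K⁴.
T = (2.358×10¹⁰)^(1/4).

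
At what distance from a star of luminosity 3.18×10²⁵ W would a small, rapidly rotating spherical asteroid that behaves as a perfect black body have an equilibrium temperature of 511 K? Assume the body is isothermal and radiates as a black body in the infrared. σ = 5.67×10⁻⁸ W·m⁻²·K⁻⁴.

For an isothermal black-emitting sphere, (1−a)S·πr² = σ·4πr²·T⁴ ⇒ S = 4σT⁴/(1−a).
S = 4·5.67×10⁻⁸·(511)⁴/1.00 = 15460 W/m².
Flux falls as S = L/(4πd²), so d = √(L/(4πS)) = √(3.18×10²⁵/(4π·15460)).

d ≈ 1.28×10¹⁰ m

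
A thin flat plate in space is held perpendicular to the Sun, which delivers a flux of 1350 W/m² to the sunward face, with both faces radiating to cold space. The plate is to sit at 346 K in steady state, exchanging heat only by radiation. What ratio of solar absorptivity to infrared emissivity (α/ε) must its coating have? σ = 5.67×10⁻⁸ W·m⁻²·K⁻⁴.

α/ε ≈ 1.20

Balance: αS·A = εσ·2A·T⁴ ⇒ α/ε = 2σT⁴/S.
α/ε = 2·5.67×10⁻⁸·(346)⁴/1350 = 2·5.67×10⁻⁸·1.433×10¹⁰/1350.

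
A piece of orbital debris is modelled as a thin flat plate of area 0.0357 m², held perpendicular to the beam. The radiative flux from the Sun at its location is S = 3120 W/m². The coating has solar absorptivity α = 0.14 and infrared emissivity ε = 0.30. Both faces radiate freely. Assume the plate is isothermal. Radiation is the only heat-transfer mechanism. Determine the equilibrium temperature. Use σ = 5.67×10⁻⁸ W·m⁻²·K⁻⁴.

T ≈ 337 K

At equilibrium, absorbed power = emitted power.
Absorbing cross-section = A = 0.03570 m²; emitting surface = 2A = 0.07140 m² (ratio 2).
αS·A_cross = εσ·A_surf·T⁴  ⇒  T⁴ = αS/(ε·2σ).
T⁴ = 0.140·3120/(0.30·2·5.67×10⁻⁸) = 1.284×10¹⁰ K⁴.
T = (1.284×10¹⁰)^(1/4).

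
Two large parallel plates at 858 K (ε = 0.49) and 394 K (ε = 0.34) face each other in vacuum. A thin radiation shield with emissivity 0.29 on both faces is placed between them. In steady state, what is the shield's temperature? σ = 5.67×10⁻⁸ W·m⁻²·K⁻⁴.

In steady state the net flux on the hot side equals that on the cold side.
σ(T₁⁴−T_s⁴)/D₁ = σ(T_s⁴−T₂⁴)/D₂, with D₁ = 1/ε₁+1/ε_s−1 = 4.489, D₂ = 1/ε_s+1/ε₂−1 = 5.389.
Solve for T_s⁴: T_s⁴ = (D₂·T₁⁴ + D₁·T₂⁴)/(D₁+D₂) = 3.066×10¹¹ K⁴.

T_s ≈ 744 K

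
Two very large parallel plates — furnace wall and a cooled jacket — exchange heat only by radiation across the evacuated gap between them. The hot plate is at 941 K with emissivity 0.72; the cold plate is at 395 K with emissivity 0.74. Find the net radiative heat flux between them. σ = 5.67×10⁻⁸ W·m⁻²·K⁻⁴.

q ≈ 24800 W/m²

For two infinite grey parallel plates, q = σ(T₁⁴ − T₂⁴)/(1/ε₁ + 1/ε₂ − 1).
T₁⁴ − T₂⁴ = 7.841×10¹¹ − 2.434×10¹⁰ = 7.597×10¹¹ K⁴.
1/ε₁ + 1/ε₂ − 1 = 1.389 + 1.351 − 1 = 1.740.
q = 5.67×10⁻⁸ × 7.597×10¹¹ / 1.740.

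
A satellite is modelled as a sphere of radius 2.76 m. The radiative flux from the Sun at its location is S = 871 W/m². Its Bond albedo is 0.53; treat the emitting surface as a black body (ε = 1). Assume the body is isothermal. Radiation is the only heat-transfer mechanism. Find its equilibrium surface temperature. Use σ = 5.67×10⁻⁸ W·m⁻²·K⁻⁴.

T ≈ 206 K

At equilibrium, absorbed power = emitted power.
Absorbing cross-section = πr² = 23.93 m²; emitting surface = 4πr² = 95.73 m² (ratio 4).
(1−a)S·A_cross = εσ·A_surf·T⁴  ⇒  T⁴ = (1−a)S/(4σ).
T⁴ = 0.470·871/(4·5.67×10⁻⁸) = 1.805×10⁹ K⁴.
T = (1.805×10⁹)^(1/4).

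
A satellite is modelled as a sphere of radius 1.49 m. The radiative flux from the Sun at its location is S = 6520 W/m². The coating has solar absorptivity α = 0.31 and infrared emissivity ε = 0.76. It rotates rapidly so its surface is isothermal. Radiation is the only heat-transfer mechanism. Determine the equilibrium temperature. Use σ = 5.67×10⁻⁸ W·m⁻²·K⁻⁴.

At equilibrium, absorbed power = emitted power.
Absorbing cross-section = πr² = 6.975 m²; emitting surface = 4πr² = 27.90 m² (ratio 4).
αS·A_cross = εσ·A_surf·T⁴  ⇒  T⁴ = αS/(ε·4σ).
T⁴ = 0.310·6520/(0.76·4·5.67×10⁻⁸) = 1.173×10¹⁰ K⁴.
T = (1.173×10¹⁰)^(1/4).

T ≈ 329 K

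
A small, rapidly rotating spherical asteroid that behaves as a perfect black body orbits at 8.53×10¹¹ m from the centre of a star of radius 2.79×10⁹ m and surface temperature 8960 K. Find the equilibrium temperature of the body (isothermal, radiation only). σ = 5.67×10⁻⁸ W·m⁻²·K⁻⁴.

T ≈ 362 K

The star's surface emits σT_*⁴; at distance d the flux is S = σT_*⁴(R_*/d)².
S = 5.67×10⁻⁸·(8960)⁴·(2.79×10⁹/8.53×10¹¹)² = 3910 W/m².
For an isothermal sphere T⁴ = (1−a)S/(4σ) = 1.724×10¹⁰ K⁴.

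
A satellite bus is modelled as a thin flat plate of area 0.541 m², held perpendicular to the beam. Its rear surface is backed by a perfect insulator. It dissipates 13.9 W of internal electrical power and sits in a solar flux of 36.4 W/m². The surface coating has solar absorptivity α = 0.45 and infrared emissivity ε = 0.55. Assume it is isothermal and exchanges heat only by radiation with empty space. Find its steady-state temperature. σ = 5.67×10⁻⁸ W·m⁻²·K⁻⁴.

At steady state, absorbed solar power + internal power = radiated power.
Absorbed: α·S·A_cross = 0.45·36.4·0.5410 = 8.862 W (cross-section A).
Total input = 8.862 + 13.9 = 22.76 W.
Radiated: εσ·A_surf·T⁴ with A_surf = A = 0.5410 m².
T⁴ = 22.76/(0.55·5.67×10⁻⁸·0.5410) = 1.349×10⁹ K⁴.

T ≈ 192 K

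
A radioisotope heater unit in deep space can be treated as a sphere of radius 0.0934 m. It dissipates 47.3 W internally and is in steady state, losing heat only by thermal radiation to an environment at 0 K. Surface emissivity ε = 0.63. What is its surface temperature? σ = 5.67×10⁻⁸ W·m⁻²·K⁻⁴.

T ≈ 332 K

Steady state: internal power = radiated power, P = εσA T⁴.
Radiating area A = 4πr² = 0.1096 m².
T⁴ = P/(εσA) = 47.3/(0.63·5.67×10⁻⁸·0.1096) = 1.208×10¹⁰ K⁴.
T = (1.208×10¹⁰)^(1/4).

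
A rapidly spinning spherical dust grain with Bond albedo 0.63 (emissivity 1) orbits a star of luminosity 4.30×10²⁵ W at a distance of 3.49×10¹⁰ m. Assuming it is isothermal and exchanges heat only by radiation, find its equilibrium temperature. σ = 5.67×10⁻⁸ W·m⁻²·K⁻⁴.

T ≈ 260 K

First find the stellar flux at distance d: S = L/(4πd²) = 4.30×10²⁵/(4π·(3.49×10¹⁰)²) = 2809 W/m².
For an isothermal sphere, absorbed (1−a)S·πr² = emitted σ·4πr²·T⁴, so T⁴ = (1−a)S/(4σ).
T⁴ = 0.370·2809/(4·5.67×10⁻⁸) = 4.583×10⁹ K⁴.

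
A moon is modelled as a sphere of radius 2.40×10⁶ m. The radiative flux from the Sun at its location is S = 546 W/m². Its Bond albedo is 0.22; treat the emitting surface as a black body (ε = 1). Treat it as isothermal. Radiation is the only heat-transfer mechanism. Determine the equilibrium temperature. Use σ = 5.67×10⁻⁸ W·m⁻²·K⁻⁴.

At equilibrium, absorbed power = emitted power.
Absorbing cross-section = πr² = 1.810×10¹³ m²; emitting surface = 4πr² = 7.238×10¹³ m² (ratio 4).
(1−a)S·A_cross = εσ·A_surf·T⁴  ⇒  T⁴ = (1−a)S/(4σ).
T⁴ = 0.780·546/(4·5.67×10⁻⁸) = 1.878×10⁹ K⁴.
T = (1.878×10⁹)^(1/4).

T ≈ 208 K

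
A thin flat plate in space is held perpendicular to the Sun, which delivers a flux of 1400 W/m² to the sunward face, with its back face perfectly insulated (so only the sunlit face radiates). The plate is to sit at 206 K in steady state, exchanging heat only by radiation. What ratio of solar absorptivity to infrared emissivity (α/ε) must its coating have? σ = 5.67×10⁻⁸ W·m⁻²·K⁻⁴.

α/ε ≈ 0.0729

Balance: αS·A = εσ·1A·T⁴ ⇒ α/ε = σT⁴/S.
α/ε = 5.67×10⁻⁸·(206)⁴/1400 = 5.67×10⁻⁸·1.801×10⁹/1400.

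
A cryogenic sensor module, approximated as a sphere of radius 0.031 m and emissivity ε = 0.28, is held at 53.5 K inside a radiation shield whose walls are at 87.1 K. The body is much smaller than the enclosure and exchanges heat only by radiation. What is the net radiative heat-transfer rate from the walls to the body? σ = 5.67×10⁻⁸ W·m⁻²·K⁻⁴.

P_net ≈ 0.00946 W

For a small grey body in a large enclosure: P_net = εσA(T_body⁴ − T_wall⁴).
A = 4πr² = 0.01208 m²; T_body⁴ − T_wall⁴ = 8.192×10⁶ − 5.755×10⁷ = -4.936×10⁷ K⁴.
|P_net| = 0.28·5.67×10⁻⁸·0.01208·4.936×10⁷.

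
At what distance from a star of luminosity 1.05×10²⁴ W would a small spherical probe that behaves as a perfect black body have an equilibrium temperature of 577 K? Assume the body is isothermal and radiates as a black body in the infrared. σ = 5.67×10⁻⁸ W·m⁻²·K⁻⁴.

d ≈ 1.82×10⁹ m

For an isothermal black-emitting sphere, (1−a)S·πr² = σ·4πr²·T⁴ ⇒ S = 4σT⁴/(1−a).
S = 4·5.67×10⁻⁸·(577)⁴/1.00 = 25140 W/m².
Flux falls as S = L/(4πd²), so d = √(L/(4πS)) = √(1.05×10²⁴/(4π·25140)).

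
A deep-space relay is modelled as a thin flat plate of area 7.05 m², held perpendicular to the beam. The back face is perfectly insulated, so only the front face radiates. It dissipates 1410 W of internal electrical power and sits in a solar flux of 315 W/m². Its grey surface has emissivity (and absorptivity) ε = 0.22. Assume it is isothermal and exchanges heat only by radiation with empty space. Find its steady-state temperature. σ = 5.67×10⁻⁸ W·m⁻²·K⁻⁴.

At steady state, absorbed solar power + internal power = radiated power.
Absorbed: α·S·A_cross = 0.22·315·7.050 = 488.6 W (cross-section A).
Total input = 488.6 + 1410 = 1899 W.
Radiated: εσ·A_surf·T⁴ with A_surf = A = 7.050 m².
T⁴ = 1899/(0.22·5.67×10⁻⁸·7.050) = 2.159×10¹⁰ K⁴.

T ≈ 383 K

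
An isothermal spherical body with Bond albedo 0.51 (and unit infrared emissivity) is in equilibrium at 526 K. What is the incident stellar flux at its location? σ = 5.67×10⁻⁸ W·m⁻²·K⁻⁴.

(1−a)S·πr² = σ·4πr²·T⁴ ⇒ S = 4σT⁴/(1−a).
S = 4·5.67×10⁻⁸·7.655×10¹⁰/0.490.

S ≈ 35400 W/m²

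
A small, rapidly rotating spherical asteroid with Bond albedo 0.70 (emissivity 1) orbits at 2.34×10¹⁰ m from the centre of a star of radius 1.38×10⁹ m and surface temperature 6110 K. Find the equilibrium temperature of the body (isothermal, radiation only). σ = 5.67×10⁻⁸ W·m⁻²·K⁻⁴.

T ≈ 776 K

The star's surface emits σT_*⁴; at distance d the flux is S = σT_*⁴(R_*/d)².
S = 5.67×10⁻⁸·(6110)⁴·(1.38×10⁹/2.34×10¹⁰)² = 2.748×10⁵ W/m².
For an isothermal sphere T⁴ = (1−a)S/(4σ) = 3.635×10¹¹ K⁴.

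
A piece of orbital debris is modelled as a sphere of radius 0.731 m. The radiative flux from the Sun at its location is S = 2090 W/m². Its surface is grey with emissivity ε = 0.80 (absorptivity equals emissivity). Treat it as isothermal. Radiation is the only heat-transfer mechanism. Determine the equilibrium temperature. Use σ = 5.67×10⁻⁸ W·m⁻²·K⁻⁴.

T ≈ 310 K

At equilibrium, absorbed power = emitted power.
Absorbing cross-section = πr² = 1.679 m²; emitting surface = 4πr² = 6.715 m² (ratio 4).
εS·A_cross = εσ·A_surf·T⁴  ⇒  T⁴ = S/(4σ)   (ε cancels).
T⁴ = 2090/(4·5.67×10⁻⁸) = 9.215×10⁹ K⁴.
T = (9.215×10⁹)^(1/4).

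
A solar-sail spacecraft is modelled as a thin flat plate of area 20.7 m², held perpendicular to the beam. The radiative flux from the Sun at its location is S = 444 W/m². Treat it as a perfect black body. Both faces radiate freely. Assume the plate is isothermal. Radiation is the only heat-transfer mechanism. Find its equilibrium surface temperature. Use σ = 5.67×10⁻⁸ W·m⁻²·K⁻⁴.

T ≈ 250 K

At equilibrium, absorbed power = emitted power.
Absorbing cross-section = A = 20.70 m²; emitting surface = 2A = 41.40 m² (ratio 2).
S·A_cross = εσ·A_surf·T⁴  ⇒  T⁴ = S/(2σ).
T⁴ = 1.00·444/(2·5.67×10⁻⁸) = 3.915×10⁹ K⁴.
T = (3.915×10⁹)^(1/4).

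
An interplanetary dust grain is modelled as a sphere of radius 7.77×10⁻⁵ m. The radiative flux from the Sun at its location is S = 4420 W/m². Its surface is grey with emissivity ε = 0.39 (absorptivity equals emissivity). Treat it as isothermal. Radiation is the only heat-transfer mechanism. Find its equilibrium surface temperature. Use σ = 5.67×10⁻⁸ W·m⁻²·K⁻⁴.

At equilibrium, absorbed power = emitted power.
Absorbing cross-section = πr² = 1.897×10⁻⁸ m²; emitting surface = 4πr² = 7.587×10⁻⁸ m² (ratio 4).
εS·A_cross = εσ·A_surf·T⁴  ⇒  T⁴ = S/(4σ)   (ε cancels).
T⁴ = 4420/(4·5.67×10⁻⁸) = 1.949×10¹⁰ K⁴.
T = (1.949×10¹⁰)^(1/4).

T ≈ 374 K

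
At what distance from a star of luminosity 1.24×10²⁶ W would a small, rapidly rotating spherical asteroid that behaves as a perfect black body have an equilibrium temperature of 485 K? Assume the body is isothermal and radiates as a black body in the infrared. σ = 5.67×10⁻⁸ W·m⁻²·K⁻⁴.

For an isothermal black-emitting sphere, (1−a)S·πr² = σ·4πr²·T⁴ ⇒ S = 4σT⁴/(1−a).
S = 4·5.67×10⁻⁸·(485)⁴/1.00 = 12550 W/m².
Flux falls as S = L/(4πd²), so d = √(L/(4πS)) = √(1.24×10²⁶/(4π·12550)).

d ≈ 2.80×10¹⁰ m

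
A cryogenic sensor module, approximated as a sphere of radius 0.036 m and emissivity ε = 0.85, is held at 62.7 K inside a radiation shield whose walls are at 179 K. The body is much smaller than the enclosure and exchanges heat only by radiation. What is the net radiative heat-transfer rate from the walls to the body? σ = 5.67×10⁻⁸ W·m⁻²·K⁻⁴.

P_net ≈ 0.794 W

For a small grey body in a large enclosure: P_net = εσA(T_body⁴ − T_wall⁴).
A = 4πr² = 0.01629 m²; T_body⁴ − T_wall⁴ = 1.546×10⁷ − 1.027×10⁹ = -1.011×10⁹ K⁴.
|P_net| = 0.85·5.67×10⁻⁸·0.01629·1.011×10⁹.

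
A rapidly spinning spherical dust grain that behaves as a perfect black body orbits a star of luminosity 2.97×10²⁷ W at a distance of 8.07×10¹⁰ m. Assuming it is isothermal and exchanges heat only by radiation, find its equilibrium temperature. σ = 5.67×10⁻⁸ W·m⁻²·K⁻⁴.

T ≈ 632 K

First find the stellar flux at distance d: S = L/(4πd²) = 2.97×10²⁷/(4π·(8.07×10¹⁰)²) = 36290 W/m².
For an isothermal sphere, absorbed (1−a)S·πr² = emitted σ·4πr²·T⁴, so T⁴ = (1−a)S/(4σ).
T⁴ = 1.00·36290/(4·5.67×10⁻⁸) = 1.600×10¹¹ K⁴.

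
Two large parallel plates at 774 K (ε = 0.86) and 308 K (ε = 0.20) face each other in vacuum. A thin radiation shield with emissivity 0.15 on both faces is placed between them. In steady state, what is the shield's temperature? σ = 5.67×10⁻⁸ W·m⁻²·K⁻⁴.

In steady state the net flux on the hot side equals that on the cold side.
σ(T₁⁴−T_s⁴)/D₁ = σ(T_s⁴−T₂⁴)/D₂, with D₁ = 1/ε₁+1/ε_s−1 = 6.829, D₂ = 1/ε_s+1/ε₂−1 = 10.67.
Solve for T_s⁴: T_s⁴ = (D₂·T₁⁴ + D₁·T₂⁴)/(D₁+D₂) = 2.223×10¹¹ K⁴.

T_s ≈ 687 K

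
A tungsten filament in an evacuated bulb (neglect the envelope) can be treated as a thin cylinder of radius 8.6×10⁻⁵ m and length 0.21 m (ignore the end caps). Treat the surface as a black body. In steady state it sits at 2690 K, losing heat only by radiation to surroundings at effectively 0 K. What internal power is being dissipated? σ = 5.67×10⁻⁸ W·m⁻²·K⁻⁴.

P ≈ 337 W

Steady state: P = εσA T⁴.
A = 2πrL = 1.135×10⁻⁴ m²; T⁴ = (2690)⁴ = 5.236×10¹³ K⁴.
P = 1.0 × 5.67×10⁻⁸ × 1.135×10⁻⁴ × 5.236×10¹³.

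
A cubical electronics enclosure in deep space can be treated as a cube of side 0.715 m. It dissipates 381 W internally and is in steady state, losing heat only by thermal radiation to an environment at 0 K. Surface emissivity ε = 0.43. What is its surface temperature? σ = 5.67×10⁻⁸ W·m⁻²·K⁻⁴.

T ≈ 267 K

Steady state: internal power = radiated power, P = εσA T⁴.
Radiating area A = 6L² = 3.067 m².
T⁴ = P/(εσA) = 381/(0.43·5.67×10⁻⁸·3.067) = 5.095×10⁹ K⁴.
T = (5.095×10⁹)^(1/4).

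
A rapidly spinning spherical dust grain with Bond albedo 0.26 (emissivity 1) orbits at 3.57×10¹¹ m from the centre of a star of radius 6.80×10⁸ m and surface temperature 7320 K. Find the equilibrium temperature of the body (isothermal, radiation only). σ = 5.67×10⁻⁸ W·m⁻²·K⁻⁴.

The star's surface emits σT_*⁴; at distance d the flux is S = σT_*⁴(R_*/d)².
S = 5.67×10⁻⁸·(7320)⁴·(6.80×10⁸/3.57×10¹¹)² = 590.6 W/m².
For an isothermal sphere T⁴ = (1−a)S/(4σ) = 1.927×10⁹ K⁴.

T ≈ 210 K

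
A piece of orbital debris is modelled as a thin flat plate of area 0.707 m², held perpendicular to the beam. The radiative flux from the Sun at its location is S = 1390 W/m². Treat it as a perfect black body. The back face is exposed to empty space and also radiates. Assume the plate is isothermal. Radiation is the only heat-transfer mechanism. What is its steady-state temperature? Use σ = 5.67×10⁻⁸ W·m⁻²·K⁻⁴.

T ≈ 333 K

At equilibrium, absorbed power = emitted power.
Absorbing cross-section = A = 0.7070 m²; emitting surface = 2A = 1.414 m² (ratio 2).
S·A_cross = εσ·A_surf·T⁴  ⇒  T⁴ = S/(2σ).
T⁴ = 1.00·1390/(2·5.67×10⁻⁸) = 1.226×10¹⁰ K⁴.
T = (1.226×10¹⁰)^(1/4).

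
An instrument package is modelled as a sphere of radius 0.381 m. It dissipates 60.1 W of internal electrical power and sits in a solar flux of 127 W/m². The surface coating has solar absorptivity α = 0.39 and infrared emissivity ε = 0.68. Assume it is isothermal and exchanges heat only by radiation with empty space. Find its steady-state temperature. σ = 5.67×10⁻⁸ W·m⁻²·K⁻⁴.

T ≈ 185 K

At steady state, absorbed solar power + internal power = radiated power.
Absorbed: α·S·A_cross = 0.39·127·0.4560 = 22.59 W (cross-section πr²).
Total input = 22.59 + 60.1 = 82.69 W.
Radiated: εσ·A_surf·T⁴ with A_surf = 4πr² = 1.824 m².
T⁴ = 82.69/(0.68·5.67×10⁻⁸·1.824) = 1.176×10⁹ K⁴.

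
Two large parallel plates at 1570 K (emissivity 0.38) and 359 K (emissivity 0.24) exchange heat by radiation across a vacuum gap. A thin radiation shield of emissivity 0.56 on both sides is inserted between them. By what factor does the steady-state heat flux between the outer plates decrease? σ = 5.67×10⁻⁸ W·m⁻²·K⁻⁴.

factor ≈ 1.44

Without shield: q₀ = σΔ(T⁴)/(1/ε₁+1/ε₂−1) with denominator 5.798.
With shield the two gaps are in series; the resistances add: (1/ε₁+1/ε_s−1)+(1/ε_s+1/ε₂−1) = 3.417+4.952 = 8.370.
Heat-flux ratio q₀/q = 8.370/5.798.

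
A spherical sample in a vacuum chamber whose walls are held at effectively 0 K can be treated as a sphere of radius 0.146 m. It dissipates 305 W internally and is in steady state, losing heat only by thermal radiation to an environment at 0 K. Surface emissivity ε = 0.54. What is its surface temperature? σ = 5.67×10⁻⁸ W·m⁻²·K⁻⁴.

T ≈ 439 K

Steady state: internal power = radiated power, P = εσA T⁴.
Radiating area A = 4πr² = 0.2679 m².
T⁴ = P/(εσA) = 305/(0.54·5.67×10⁻⁸·0.2679) = 3.719×10¹⁰ K⁴.
T = (3.719×10¹⁰)^(1/4).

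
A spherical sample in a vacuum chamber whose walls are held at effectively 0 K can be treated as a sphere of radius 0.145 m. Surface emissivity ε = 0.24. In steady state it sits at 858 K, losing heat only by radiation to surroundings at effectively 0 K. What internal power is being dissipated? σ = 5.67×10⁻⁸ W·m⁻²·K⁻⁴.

P ≈ 1950 W

Steady state: P = εσA T⁴.
A = 4πr² = 0.2642 m²; T⁴ = (858)⁴ = 5.419×10¹¹ K⁴.
P = 0.24 × 5.67×10⁻⁸ × 0.2642 × 5.419×10¹¹.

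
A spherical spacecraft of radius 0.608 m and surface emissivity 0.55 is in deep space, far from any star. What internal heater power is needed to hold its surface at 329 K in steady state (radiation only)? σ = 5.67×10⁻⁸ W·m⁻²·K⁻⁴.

P ≈ 1700 W

P = εσ·4πr²·T⁴.
4πr² = 4.645 m²; T⁴ = 1.172×10¹⁰ K⁴.
P = 0.55·5.67×10⁻⁸·4.645·1.172×10¹⁰.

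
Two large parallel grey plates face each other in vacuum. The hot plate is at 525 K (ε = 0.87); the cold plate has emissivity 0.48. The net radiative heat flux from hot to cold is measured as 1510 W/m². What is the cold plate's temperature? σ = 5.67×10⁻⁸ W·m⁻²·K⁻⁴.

q = σ(T₁⁴ − T₂⁴)/(1/ε₁ + 1/ε₂ − 1); denominator = 2.233.
T₂⁴ = T₁⁴ − q·(1/ε₁+1/ε₂−1)/σ = 7.597×10¹⁰ − 1510·2.233/5.67×10⁻⁸
    = 1.651×10¹⁰ K⁴.

T₂ ≈ 358 K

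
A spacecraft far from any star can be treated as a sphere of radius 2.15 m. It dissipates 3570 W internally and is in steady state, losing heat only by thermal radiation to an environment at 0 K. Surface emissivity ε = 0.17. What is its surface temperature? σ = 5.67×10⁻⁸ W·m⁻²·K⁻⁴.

T ≈ 283 K

Steady state: internal power = radiated power, P = εσA T⁴.
Radiating area A = 4πr² = 58.09 m².
T⁴ = P/(εσA) = 3570/(0.17·5.67×10⁻⁸·58.09) = 6.376×10⁹ K⁴.
T = (6.376×10⁹)^(1/4).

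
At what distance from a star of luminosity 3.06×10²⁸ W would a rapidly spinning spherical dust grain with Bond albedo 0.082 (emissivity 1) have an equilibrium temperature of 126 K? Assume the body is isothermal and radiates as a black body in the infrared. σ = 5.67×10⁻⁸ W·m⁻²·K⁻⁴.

d ≈ 6.25×10¹² m

For an isothermal black-emitting sphere, (1−a)S·πr² = σ·4πr²·T⁴ ⇒ S = 4σT⁴/(1−a).
S = 4·5.67×10⁻⁸·(126)⁴/0.918 = 62.27 W/m².
Flux falls as S = L/(4πd²), so d = √(L/(4πS)) = √(3.06×10²⁸/(4π·62.27)).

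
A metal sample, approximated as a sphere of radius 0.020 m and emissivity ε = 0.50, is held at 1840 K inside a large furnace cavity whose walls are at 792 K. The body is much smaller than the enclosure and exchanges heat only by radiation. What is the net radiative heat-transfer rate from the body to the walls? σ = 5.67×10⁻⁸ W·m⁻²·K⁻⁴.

P_net ≈ 1580 W

For a small grey body in a large enclosure: P_net = εσA(T_body⁴ − T_wall⁴).
A = 4πr² = 0.005027 m²; T_body⁴ − T_wall⁴ = 1.146×10¹³ − 3.935×10¹¹ = 1.107×10¹³ K⁴.
|P_net| = 0.50·5.67×10⁻⁸·0.005027·1.107×10¹³.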